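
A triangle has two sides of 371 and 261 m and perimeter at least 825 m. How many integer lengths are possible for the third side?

Triangle inequality: 110 < x < 632. Perimeter ≥ 825 gives x ≥ 825 − 371 − 261 = 193.
So 193 ≤ x < 632; integers 193 through 631: 439 values.

439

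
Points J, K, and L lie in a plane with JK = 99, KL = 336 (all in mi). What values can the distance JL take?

By the triangle inequality, |99 − 336| ≤ JL ≤ 99 + 336.

237 ≤ JL ≤ 435 mi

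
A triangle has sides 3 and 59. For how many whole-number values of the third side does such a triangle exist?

The third side lies in the open interval (56, 62).
Integers from 57 to 61 inclusive: 61 − 57 + 1 = 5.

5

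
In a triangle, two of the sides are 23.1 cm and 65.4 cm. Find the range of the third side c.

42.3 < c < 88.5

By the triangle inequality, c must be less than 23.1 + 65.4 = 88.5 and greater than |23.1 − 65.4| = 42.3.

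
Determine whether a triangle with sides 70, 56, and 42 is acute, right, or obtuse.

Compare the square of the longest side to the sum of squares of the other two: 42² + 56² = 4900 = 70².

right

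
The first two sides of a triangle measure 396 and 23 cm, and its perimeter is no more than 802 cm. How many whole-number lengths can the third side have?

10

Triangle inequality: 373 < x < 419. Perimeter ≤ 802 gives x ≤ 802 − 396 − 23 = 383.
So 373 < x ≤ 383; integers 374 through 383: 10 values.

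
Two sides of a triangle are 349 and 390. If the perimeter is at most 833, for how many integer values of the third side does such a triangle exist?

Triangle inequality: 41 < x < 739. Perimeter ≤ 833 gives x ≤ 833 − 349 − 390 = 94.
So 41 < x ≤ 94; integers 42 through 94: 53 values.

53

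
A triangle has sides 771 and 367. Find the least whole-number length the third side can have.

405

The third side must be strictly greater than |771 − 367| = 404.
The smallest integer above 404 is 405.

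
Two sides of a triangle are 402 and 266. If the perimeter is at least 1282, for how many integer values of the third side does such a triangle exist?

Triangle inequality: 136 < x < 668. Perimeter ≥ 1282 gives x ≥ 1282 − 402 − 266 = 614.
So 614 ≤ x < 668; integers 614 through 667: 54 values.

54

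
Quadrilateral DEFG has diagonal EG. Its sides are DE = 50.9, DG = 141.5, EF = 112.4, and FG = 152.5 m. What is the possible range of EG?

From triangle DEG: |50.9 − 141.5| < EG < 50.9 + 141.5, i.e. 90.6 < EG < 192.4.
From triangle FEG: 40.1 < EG < 264.9.
Both must hold, so EG lies in the intersection.

90.6 < EG < 192.4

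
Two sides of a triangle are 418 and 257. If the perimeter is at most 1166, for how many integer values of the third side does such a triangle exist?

330

Triangle inequality: 161 < x < 675. Perimeter ≤ 1166 gives x ≤ 1166 − 418 − 257 = 491.
So 161 < x ≤ 491; integers 162 through 491: 330 values.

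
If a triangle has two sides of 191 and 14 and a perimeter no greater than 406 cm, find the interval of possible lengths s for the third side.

Triangle inequality alone gives 177 < s < 205.
The perimeter condition gives s ≤ 406 − 191 − 14 = 201.
Intersecting the two: 177 < s ≤ 201.

177 < s ≤ 201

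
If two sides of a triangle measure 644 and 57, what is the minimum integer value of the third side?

The third side must be strictly greater than |644 − 57| = 587.
The smallest integer above 587 is 588.

588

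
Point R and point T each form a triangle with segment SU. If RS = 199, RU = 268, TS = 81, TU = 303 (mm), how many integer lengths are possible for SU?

161

From triangle RSU: 69 < SU < 467.
From triangle TSU: 222 < SU < 384.
Intersection: 222 < SU < 384, so integers 223 through 383: 161 values.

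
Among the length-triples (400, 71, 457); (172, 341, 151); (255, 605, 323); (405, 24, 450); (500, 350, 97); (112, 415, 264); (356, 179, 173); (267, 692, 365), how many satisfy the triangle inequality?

1

(71,400,457): 71+400 > 457 → valid
(151,172,341): 151+172 ≤ 341 → not valid
(255,323,605): 255+323 ≤ 605 → not valid
(24,405,450): 24+405 ≤ 450 → not valid
(97,350,500): 97+350 ≤ 500 → not valid
(112,264,415): 112+264 ≤ 415 → not valid
(173,179,356): 173+179 ≤ 356 → not valid
(267,365,692): 267+365 ≤ 692 → not valid
1 of the 8 triples forms a triangle.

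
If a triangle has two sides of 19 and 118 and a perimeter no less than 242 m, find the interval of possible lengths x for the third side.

Triangle inequality alone gives 99 < x < 137.
The perimeter condition gives x ≥ 242 − 19 − 118 = 105.
Intersecting the two: 105 ≤ x < 137.

105 ≤ x < 137 m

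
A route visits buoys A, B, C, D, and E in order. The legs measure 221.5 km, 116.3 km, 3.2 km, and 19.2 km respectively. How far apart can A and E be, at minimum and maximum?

82.8 ≤ AE ≤ 360.2 km

The maximum is all hops collinear in one direction: 221.5 + 116.3 + 3.2 + 19.2 = 360.2.
The longest hop is 221.5; the others sum to 138.7. Folding the others back against it leaves at least 221.5 − 138.7 = 82.8.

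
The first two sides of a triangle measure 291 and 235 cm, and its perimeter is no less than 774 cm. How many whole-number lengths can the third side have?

Triangle inequality: 56 < x < 526. Perimeter ≥ 774 gives x ≥ 774 − 291 − 235 = 248.
So 248 ≤ x < 526; integers 248 through 525: 278 values.

278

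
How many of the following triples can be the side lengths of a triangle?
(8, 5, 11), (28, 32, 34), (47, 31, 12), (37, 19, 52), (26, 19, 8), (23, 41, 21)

(5,8,11): 5+8 > 11 → valid
(28,32,34): 28+32 > 34 → valid
(12,31,47): 12+31 ≤ 47 → not valid
(19,37,52): 19+37 > 52 → valid
(8,19,26): 8+19 > 26 → valid
(21,23,41): 21+23 > 41 → valid
5 of the 6 triples form a triangle.

5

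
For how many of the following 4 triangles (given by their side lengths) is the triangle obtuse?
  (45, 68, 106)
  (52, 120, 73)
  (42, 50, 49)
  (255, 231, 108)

(45,68,106): 45²+68² = 6649 < 11236 = 106² → obtuse
(52,120,73): 52²+73² = 8033 < 14400 = 120² → obtuse
(42,50,49): 42²+49² = 4165 > 2500 = 50² → acute
(255,231,108): 108²+231² = 65025 = 255² → right
2 of the 4 are obtuse.

2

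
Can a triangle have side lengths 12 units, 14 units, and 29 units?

No

The longest side is 29, but the other two sum to only 26.
26 < 29, so the triangle inequality fails.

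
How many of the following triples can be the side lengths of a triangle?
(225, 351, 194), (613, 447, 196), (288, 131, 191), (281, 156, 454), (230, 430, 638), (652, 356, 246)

4

(194,225,351): 194+225 > 351 → valid
(196,447,613): 196+447 > 613 → valid
(131,191,288): 131+191 > 288 → valid
(156,281,454): 156+281 ≤ 454 → not valid
(230,430,638): 230+430 > 638 → valid
(246,356,652): 246+356 ≤ 652 → not valid
4 of the 6 triples form a triangle.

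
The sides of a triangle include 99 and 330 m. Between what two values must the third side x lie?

By the triangle inequality, x must be less than 99 + 330 = 429 and greater than |99 − 330| = 231.

231 < x < 429 (m)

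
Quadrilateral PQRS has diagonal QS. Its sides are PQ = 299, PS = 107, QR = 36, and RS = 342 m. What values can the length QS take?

306 < QS < 378

From triangle PQS: |299 − 107| < QS < 299 + 107, i.e. 192 < QS < 406.
From triangle RQS: 306 < QS < 378.
Both must hold, so QS lies in the intersection.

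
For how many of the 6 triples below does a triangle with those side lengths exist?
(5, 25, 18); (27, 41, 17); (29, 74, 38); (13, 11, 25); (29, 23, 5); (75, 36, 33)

(5,18,25): 5+18 ≤ 25 → not valid
(17,27,41): 17+27 > 41 → valid
(29,38,74): 29+38 ≤ 74 → not valid
(11,13,25): 11+13 ≤ 25 → not valid
(5,23,29): 5+23 ≤ 29 → not valid
(33,36,75): 33+36 ≤ 75 → not valid
1 of the 6 triples forms a triangle.

1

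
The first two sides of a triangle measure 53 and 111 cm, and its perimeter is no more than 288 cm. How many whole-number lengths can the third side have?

Triangle inequality: 58 < x < 164. Perimeter ≤ 288 gives x ≤ 288 − 53 − 111 = 124.
So 58 < x ≤ 124; integers 59 through 124: 66 values.

66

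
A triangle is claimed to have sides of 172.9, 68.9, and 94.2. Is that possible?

The longest side is 172.9, but the other two sum to only 163.1.
163.1 < 172.9, so the triangle inequality fails.

No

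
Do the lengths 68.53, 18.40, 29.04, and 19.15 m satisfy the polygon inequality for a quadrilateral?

No

For a quadrilateral, each side must be shorter than the sum of the others.
Here the longest side is 68.53, but the remaining 3 sides sum to only 66.59.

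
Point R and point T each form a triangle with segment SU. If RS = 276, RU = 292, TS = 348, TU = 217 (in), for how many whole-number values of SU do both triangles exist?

433

From triangle RSU: 16 < SU < 568.
From triangle TSU: 131 < SU < 565.
Intersection: 131 < SU < 565, so integers 132 through 564: 433 values.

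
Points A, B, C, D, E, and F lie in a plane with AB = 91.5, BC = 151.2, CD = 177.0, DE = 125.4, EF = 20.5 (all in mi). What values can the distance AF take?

The maximum is all hops collinear in one direction: 91.5 + 151.2 + 177.0 + 125.4 + 20.5 = 565.6.
The longest hop is 177.0; the others sum to 388.6. Since 177.0 ≤ 388.6, the path can fold back on itself completely, so the minimum distance is 0.

0 ≤ AF ≤ 565.6 mi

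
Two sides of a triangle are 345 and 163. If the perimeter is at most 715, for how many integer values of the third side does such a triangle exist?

Triangle inequality: 182 < x < 508. Perimeter ≤ 715 gives x ≤ 715 − 345 − 163 = 207.
So 182 < x ≤ 207; integers 183 through 207: 25 values.

25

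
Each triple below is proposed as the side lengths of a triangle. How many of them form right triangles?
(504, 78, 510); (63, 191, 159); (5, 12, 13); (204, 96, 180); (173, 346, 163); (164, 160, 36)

4

(504,78,510): 78²+504² = 260100 = 510² → right
(63,191,159): 63²+159² = 29250 < 36481 = 191² → obtuse
(5,12,13): 5²+12² = 169 = 13² → right
(204,96,180): 96²+180² = 41616 = 204² → right
(173,346,163): 163+173 ≤ 346, not a triangle
(164,160,36): 36²+160² = 26896 = 164² → right
4 of the 6 are right.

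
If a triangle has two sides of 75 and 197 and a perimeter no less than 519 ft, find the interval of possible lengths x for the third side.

247 ≤ x < 272

Triangle inequality alone gives 122 < x < 272.
The perimeter condition gives x ≥ 519 − 75 − 197 = 247.
Intersecting the two: 247 ≤ x < 272.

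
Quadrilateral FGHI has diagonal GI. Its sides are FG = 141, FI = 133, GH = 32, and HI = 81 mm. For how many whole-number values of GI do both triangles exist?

From triangle FGI: 8 < GI < 274.
From triangle HGI: 49 < GI < 113.
Intersection: 49 < GI < 113, so integers 50 through 112: 63 values.

63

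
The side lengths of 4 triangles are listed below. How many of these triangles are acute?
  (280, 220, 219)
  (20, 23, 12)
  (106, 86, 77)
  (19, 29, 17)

3

(280,220,219): 219²+220² = 96361 > 78400 = 280² → acute
(20,23,12): 12²+20² = 544 > 529 = 23² → acute
(106,86,77): 77²+86² = 13325 > 11236 = 106² → acute
(19,29,17): 17²+19² = 650 < 841 = 29² → obtuse
3 of the 4 are acute.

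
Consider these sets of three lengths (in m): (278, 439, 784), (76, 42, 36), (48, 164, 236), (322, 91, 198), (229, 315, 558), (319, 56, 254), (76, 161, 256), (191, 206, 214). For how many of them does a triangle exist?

(278,439,784): 278+439 ≤ 784 → not valid
(36,42,76): 36+42 > 76 → valid
(48,164,236): 48+164 ≤ 236 → not valid
(91,198,322): 91+198 ≤ 322 → not valid
(229,315,558): 229+315 ≤ 558 → not valid
(56,254,319): 56+254 ≤ 319 → not valid
(76,161,256): 76+161 ≤ 256 → not valid
(191,206,214): 191+206 > 214 → valid
2 of the 8 triples form a triangle.

2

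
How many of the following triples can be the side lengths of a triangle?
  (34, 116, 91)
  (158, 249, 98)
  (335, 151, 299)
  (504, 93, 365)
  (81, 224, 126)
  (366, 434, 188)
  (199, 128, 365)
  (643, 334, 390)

(34,91,116): 34+91 > 116 → valid
(98,158,249): 98+158 > 249 → valid
(151,299,335): 151+299 > 335 → valid
(93,365,504): 93+365 ≤ 504 → not valid
(81,126,224): 81+126 ≤ 224 → not valid
(188,366,434): 188+366 > 434 → valid
(128,199,365): 128+199 ≤ 365 → not valid
(334,390,643): 334+390 > 643 → valid
5 of the 8 triples form a triangle.

5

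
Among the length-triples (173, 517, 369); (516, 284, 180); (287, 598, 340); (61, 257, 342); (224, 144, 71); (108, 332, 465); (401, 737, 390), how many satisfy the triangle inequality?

(173,369,517): 173+369 > 517 → valid
(180,284,516): 180+284 ≤ 516 → not valid
(287,340,598): 287+340 > 598 → valid
(61,257,342): 61+257 ≤ 342 → not valid
(71,144,224): 71+144 ≤ 224 → not valid
(108,332,465): 108+332 ≤ 465 → not valid
(390,401,737): 390+401 > 737 → valid
3 of the 7 triples form a triangle.

3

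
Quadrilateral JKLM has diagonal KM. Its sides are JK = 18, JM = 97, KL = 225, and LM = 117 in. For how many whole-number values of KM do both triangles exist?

From triangle JKM: 79 < KM < 115.
From triangle LKM: 108 < KM < 342.
Intersection: 108 < KM < 115, so integers 109 through 114: 6 values.

6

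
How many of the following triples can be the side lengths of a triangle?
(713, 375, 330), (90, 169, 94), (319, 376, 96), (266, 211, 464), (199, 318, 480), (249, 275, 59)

5

(330,375,713): 330+375 ≤ 713 → not valid
(90,94,169): 90+94 > 169 → valid
(96,319,376): 96+319 > 376 → valid
(211,266,464): 211+266 > 464 → valid
(199,318,480): 199+318 > 480 → valid
(59,249,275): 59+249 > 275 → valid
5 of the 6 triples form a triangle.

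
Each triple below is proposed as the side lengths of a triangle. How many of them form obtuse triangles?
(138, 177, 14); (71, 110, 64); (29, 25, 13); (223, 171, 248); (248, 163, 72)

2

(138,177,14): 14+138 ≤ 177, not a triangle
(71,110,64): 64²+71² = 9137 < 12100 = 110² → obtuse
(29,25,13): 13²+25² = 794 < 841 = 29² → obtuse
(223,171,248): 171²+223² = 78970 > 61504 = 248² → acute
(248,163,72): 72+163 ≤ 248, not a triangle
2 of the 5 are obtuse.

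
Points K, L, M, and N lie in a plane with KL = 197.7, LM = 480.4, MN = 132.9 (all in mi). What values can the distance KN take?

The maximum is all hops collinear in one direction: 197.7 + 480.4 + 132.9 = 811.0.
The longest hop is 480.4; the others sum to 330.6. Folding the others back against it leaves at least 480.4 − 330.6 = 149.8.

149.8 ≤ KN ≤ 811.0 mi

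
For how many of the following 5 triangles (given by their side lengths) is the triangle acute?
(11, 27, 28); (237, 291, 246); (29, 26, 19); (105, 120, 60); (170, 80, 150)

(11,27,28): 11²+27² = 850 > 784 = 28² → acute
(237,291,246): 237²+246² = 116685 > 84681 = 291² → acute
(29,26,19): 19²+26² = 1037 > 841 = 29² → acute
(105,120,60): 60²+105² = 14625 > 14400 = 120² → acute
(170,80,150): 80²+150² = 28900 = 170² → right
4 of the 5 are acute.

4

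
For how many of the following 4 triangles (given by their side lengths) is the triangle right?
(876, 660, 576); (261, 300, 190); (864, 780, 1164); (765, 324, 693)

3

(876,660,576): 576²+660² = 767376 = 876² → right
(261,300,190): 190²+261² = 104221 > 90000 = 300² → acute
(864,780,1164): 780²+864² = 1354896 = 1164² → right
(765,324,693): 324²+693² = 585225 = 765² → right
3 of the 4 are right.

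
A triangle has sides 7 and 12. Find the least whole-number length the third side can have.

6

The third side must be strictly greater than |7 − 12| = 5.
The smallest integer above 5 is 6.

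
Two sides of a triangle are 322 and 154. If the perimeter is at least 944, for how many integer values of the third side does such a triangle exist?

Triangle inequality: 168 < x < 476. Perimeter ≥ 944 gives x ≥ 944 − 322 − 154 = 468.
So 468 ≤ x < 476; integers 468 through 475: 8 values.

8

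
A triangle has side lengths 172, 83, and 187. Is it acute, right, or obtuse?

acute

Compare the square of the longest side to the sum of squares of the other two: 83² + 172² = 36473 > 34969 = 187².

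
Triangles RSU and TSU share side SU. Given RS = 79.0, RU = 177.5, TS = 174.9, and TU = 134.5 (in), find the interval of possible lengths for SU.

98.5 < SU < 256.5

From triangle RSU: |79.0 − 177.5| < SU < 79.0 + 177.5, i.e. 98.5 < SU < 256.5.
From triangle TSU: 40.4 < SU < 309.4.
Both must hold, so SU lies in the intersection.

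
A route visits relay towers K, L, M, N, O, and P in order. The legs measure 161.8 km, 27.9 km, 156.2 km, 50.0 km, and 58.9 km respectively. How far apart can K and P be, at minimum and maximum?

The maximum is all hops collinear in one direction: 161.8 + 27.9 + 156.2 + 50.0 + 58.9 = 454.8.
The longest hop is 161.8; the others sum to 293.0. Since 161.8 ≤ 293.0, the path can fold back on itself completely, so the minimum distance is 0.

0 ≤ KP ≤ 454.8 km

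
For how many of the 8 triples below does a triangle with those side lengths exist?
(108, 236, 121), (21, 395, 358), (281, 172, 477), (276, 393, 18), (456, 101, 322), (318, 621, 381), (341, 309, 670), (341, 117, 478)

1

(108,121,236): 108+121 ≤ 236 → not valid
(21,358,395): 21+358 ≤ 395 → not valid
(172,281,477): 172+281 ≤ 477 → not valid
(18,276,393): 18+276 ≤ 393 → not valid
(101,322,456): 101+322 ≤ 456 → not valid
(318,381,621): 318+381 > 621 → valid
(309,341,670): 309+341 ≤ 670 → not valid
(117,341,478): 117+341 ≤ 478 → not valid
1 of the 8 triples forms a triangle.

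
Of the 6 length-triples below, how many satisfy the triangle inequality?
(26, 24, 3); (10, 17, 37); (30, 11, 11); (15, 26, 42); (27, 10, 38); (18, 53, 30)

(3,24,26): 3+24 > 26 → valid
(10,17,37): 10+17 ≤ 37 → not valid
(11,11,30): 11+11 ≤ 30 → not valid
(15,26,42): 15+26 ≤ 42 → not valid
(10,27,38): 10+27 ≤ 38 → not valid
(18,30,53): 18+30 ≤ 53 → not valid
1 of the 6 triples forms a triangle.

1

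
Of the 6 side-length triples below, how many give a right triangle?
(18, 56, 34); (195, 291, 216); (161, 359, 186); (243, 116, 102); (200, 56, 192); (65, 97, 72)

(18,56,34): 18+34 ≤ 56, not a triangle
(195,291,216): 195²+216² = 84681 = 291² → right
(161,359,186): 161+186 ≤ 359, not a triangle
(243,116,102): 102+116 ≤ 243, not a triangle
(200,56,192): 56²+192² = 40000 = 200² → right
(65,97,72): 65²+72² = 9409 = 97² → right
3 of the 6 are right.

3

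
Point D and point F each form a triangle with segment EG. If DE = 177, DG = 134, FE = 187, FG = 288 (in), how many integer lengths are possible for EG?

209

From triangle DEG: 43 < EG < 311.
From triangle FEG: 101 < EG < 475.
Intersection: 101 < EG < 311, so integers 102 through 310: 209 values.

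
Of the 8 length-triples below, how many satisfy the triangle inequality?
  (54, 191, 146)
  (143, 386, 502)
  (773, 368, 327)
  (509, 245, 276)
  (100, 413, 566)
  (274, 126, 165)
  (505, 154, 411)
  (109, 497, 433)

6

(54,146,191): 54+146 > 191 → valid
(143,386,502): 143+386 > 502 → valid
(327,368,773): 327+368 ≤ 773 → not valid
(245,276,509): 245+276 > 509 → valid
(100,413,566): 100+413 ≤ 566 → not valid
(126,165,274): 126+165 > 274 → valid
(154,411,505): 154+411 > 505 → valid
(109,433,497): 109+433 > 497 → valid
6 of the 8 triples form a triangle.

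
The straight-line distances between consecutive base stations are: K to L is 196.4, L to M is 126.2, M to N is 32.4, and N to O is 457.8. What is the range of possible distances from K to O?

102.8 ≤ KO ≤ 812.8

The maximum is all hops collinear in one direction: 196.4 + 126.2 + 32.4 + 457.8 = 812.8.
The longest hop is 457.8; the others sum to 355.0. Folding the others back against it leaves at least 457.8 − 355.0 = 102.8.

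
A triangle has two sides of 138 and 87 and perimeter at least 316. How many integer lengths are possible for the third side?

134

Triangle inequality: 51 < x < 225. Perimeter ≥ 316 gives x ≥ 316 − 138 − 87 = 91.
So 91 ≤ x < 225; integers 91 through 224: 134 values.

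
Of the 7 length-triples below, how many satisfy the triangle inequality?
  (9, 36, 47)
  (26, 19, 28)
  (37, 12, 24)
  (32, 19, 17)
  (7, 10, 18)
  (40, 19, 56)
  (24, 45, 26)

(9,36,47): 9+36 ≤ 47 → not valid
(19,26,28): 19+26 > 28 → valid
(12,24,37): 12+24 ≤ 37 → not valid
(17,19,32): 17+19 > 32 → valid
(7,10,18): 7+10 ≤ 18 → not valid
(19,40,56): 19+40 > 56 → valid
(24,26,45): 24+26 > 45 → valid
4 of the 7 triples form a triangle.

4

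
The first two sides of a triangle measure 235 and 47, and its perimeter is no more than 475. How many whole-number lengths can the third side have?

Triangle inequality: 188 < x < 282. Perimeter ≤ 475 gives x ≤ 475 − 235 − 47 = 193.
So 188 < x ≤ 193; integers 189 through 193: 5 values.

5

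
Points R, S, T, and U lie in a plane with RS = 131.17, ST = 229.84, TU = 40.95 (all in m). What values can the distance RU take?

The maximum is all hops collinear in one direction: 131.17 + 229.84 + 40.95 = 401.96.
The longest hop is 229.84; the others sum to 172.12. Folding the others back against it leaves at least 229.84 − 172.12 = 57.72.

57.72 ≤ RU ≤ 401.96 m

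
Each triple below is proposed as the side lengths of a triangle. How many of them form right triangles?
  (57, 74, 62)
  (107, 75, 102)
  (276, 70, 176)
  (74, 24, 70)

1

(57,74,62): 57²+62² = 7093 > 5476 = 74² → acute
(107,75,102): 75²+102² = 16029 > 11449 = 107² → acute
(276,70,176): 70+176 ≤ 276, not a triangle
(74,24,70): 24²+70² = 5476 = 74² → right
1 of the 4 is right.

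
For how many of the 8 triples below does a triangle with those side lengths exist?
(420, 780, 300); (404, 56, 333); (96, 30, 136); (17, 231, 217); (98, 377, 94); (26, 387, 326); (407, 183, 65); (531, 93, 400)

(300,420,780): 300+420 ≤ 780 → not valid
(56,333,404): 56+333 ≤ 404 → not valid
(30,96,136): 30+96 ≤ 136 → not valid
(17,217,231): 17+217 > 231 → valid
(94,98,377): 94+98 ≤ 377 → not valid
(26,326,387): 26+326 ≤ 387 → not valid
(65,183,407): 65+183 ≤ 407 → not valid
(93,400,531): 93+400 ≤ 531 → not valid
1 of the 8 triples forms a triangle.

1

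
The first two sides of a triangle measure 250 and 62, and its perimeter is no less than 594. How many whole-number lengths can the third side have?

Triangle inequality: 188 < x < 312. Perimeter ≥ 594 gives x ≥ 594 − 250 − 62 = 282.
So 282 ≤ x < 312; integers 282 through 311: 30 values.

30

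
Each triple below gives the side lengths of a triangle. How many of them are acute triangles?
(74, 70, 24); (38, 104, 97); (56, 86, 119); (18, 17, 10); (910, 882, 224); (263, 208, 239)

3

(74,70,24): 24²+70² = 5476 = 74² → right
(38,104,97): 38²+97² = 10853 > 10816 = 104² → acute
(56,86,119): 56²+86² = 10532 < 14161 = 119² → obtuse
(18,17,10): 10²+17² = 389 > 324 = 18² → acute
(910,882,224): 224²+882² = 828100 = 910² → right
(263,208,239): 208²+239² = 100385 > 69169 = 263² → acute
3 of the 6 are acute.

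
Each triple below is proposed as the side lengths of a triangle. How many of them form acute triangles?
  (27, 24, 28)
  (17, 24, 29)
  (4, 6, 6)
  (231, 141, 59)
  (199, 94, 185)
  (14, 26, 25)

(27,24,28): 24²+27² = 1305 > 784 = 28² → acute
(17,24,29): 17²+24² = 865 > 841 = 29² → acute
(4,6,6): 4²+6² = 52 > 36 = 6² → acute
(231,141,59): 59+141 ≤ 231, not a triangle
(199,94,185): 94²+185² = 43061 > 39601 = 199² → acute
(14,26,25): 14²+25² = 821 > 676 = 26² → acute
5 of the 6 are acute.

5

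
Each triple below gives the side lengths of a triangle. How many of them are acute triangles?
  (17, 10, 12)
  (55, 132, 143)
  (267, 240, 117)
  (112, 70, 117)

1

(17,10,12): 10²+12² = 244 < 289 = 17² → obtuse
(55,132,143): 55²+132² = 20449 = 143² → right
(267,240,117): 117²+240² = 71289 = 267² → right
(112,70,117): 70²+112² = 17444 > 13689 = 117² → acute
1 of the 4 is acute.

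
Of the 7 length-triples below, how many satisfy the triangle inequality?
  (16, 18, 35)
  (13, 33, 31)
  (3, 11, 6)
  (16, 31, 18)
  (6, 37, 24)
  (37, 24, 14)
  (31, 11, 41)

(16,18,35): 16+18 ≤ 35 → not valid
(13,31,33): 13+31 > 33 → valid
(3,6,11): 3+6 ≤ 11 → not valid
(16,18,31): 16+18 > 31 → valid
(6,24,37): 6+24 ≤ 37 → not valid
(14,24,37): 14+24 > 37 → valid
(11,31,41): 11+31 > 41 → valid
4 of the 7 triples form a triangle.

4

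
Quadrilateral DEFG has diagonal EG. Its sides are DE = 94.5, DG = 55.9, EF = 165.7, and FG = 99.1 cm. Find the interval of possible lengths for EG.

66.6 < EG < 150.4

From triangle DEG: |94.5 − 55.9| < EG < 94.5 + 55.9, i.e. 38.6 < EG < 150.4.
From triangle FEG: 66.6 < EG < 264.8.
Both must hold, so EG lies in the intersection.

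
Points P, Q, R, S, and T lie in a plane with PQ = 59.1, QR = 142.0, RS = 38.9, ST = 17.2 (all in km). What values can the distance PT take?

26.8 ≤ PT ≤ 257.2 km

The maximum is all hops collinear in one direction: 59.1 + 142.0 + 38.9 + 17.2 = 257.2.
The longest hop is 142.0; the others sum to 115.2. Folding the others back against it leaves at least 142.0 − 115.2 = 26.8.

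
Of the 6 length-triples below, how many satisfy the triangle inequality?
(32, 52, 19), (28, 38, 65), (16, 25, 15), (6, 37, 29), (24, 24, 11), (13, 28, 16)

(19,32,52): 19+32 ≤ 52 → not valid
(28,38,65): 28+38 > 65 → valid
(15,16,25): 15+16 > 25 → valid
(6,29,37): 6+29 ≤ 37 → not valid
(11,24,24): 11+24 > 24 → valid
(13,16,28): 13+16 > 28 → valid
4 of the 6 triples form a triangle.

4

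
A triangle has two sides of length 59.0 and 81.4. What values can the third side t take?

By the triangle inequality, t must be less than 59.0 + 81.4 = 140.4 and greater than |59.0 − 81.4| = 22.4.

22.4 < t < 140.4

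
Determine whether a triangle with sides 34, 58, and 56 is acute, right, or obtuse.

Compare the square of the longest side to the sum of squares of the other two: 34² + 56² = 4292 > 3364 = 58².

acute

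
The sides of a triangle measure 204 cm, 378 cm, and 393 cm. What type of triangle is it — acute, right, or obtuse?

acute

Compare the square of the longest side to the sum of squares of the other two: 204² + 378² = 184500 > 154449 = 393².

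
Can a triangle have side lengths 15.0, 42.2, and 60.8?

The longest side is 60.8, but the other two sum to only 57.2.
57.2 < 60.8, so the triangle inequality fails.

No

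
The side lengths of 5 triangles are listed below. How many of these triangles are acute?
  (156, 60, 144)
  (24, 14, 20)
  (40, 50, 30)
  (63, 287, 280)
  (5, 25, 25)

(156,60,144): 60²+144² = 24336 = 156² → right
(24,14,20): 14²+20² = 596 > 576 = 24² → acute
(40,50,30): 30²+40² = 2500 = 50² → right
(63,287,280): 63²+280² = 82369 = 287² → right
(5,25,25): 5²+25² = 650 > 625 = 25² → acute
2 of the 5 are acute.

2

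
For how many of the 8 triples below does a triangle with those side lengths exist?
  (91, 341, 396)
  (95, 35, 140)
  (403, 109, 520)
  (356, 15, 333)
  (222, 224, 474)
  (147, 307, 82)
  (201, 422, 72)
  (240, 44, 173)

(91,341,396): 91+341 > 396 → valid
(35,95,140): 35+95 ≤ 140 → not valid
(109,403,520): 109+403 ≤ 520 → not valid
(15,333,356): 15+333 ≤ 356 → not valid
(222,224,474): 222+224 ≤ 474 → not valid
(82,147,307): 82+147 ≤ 307 → not valid
(72,201,422): 72+201 ≤ 422 → not valid
(44,173,240): 44+173 ≤ 240 → not valid
1 of the 8 triples forms a triangle.

1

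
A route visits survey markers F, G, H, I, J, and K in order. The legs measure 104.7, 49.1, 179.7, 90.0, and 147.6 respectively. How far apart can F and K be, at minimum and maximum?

0 ≤ FK ≤ 571.1

The maximum is all hops collinear in one direction: 104.7 + 49.1 + 179.7 + 90.0 + 147.6 = 571.1.
The longest hop is 179.7; the others sum to 391.4. Since 179.7 ≤ 391.4, the path can fold back on itself completely, so the minimum distance is 0.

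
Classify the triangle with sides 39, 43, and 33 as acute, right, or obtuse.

Compare the square of the longest side to the sum of squares of the other two: 33² + 39² = 2610 > 1849 = 43².

acute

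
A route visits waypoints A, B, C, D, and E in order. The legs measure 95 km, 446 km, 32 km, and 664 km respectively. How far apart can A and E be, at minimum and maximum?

The maximum is all hops collinear in one direction: 95 + 446 + 32 + 664 = 1237.
The longest hop is 664; the others sum to 573. Folding the others back against it leaves at least 664 − 573 = 91.

91 ≤ AE ≤ 1237 km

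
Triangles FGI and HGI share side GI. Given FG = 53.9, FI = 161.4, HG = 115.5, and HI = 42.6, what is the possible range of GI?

107.5 < GI < 158.1

From triangle FGI: |53.9 − 161.4| < GI < 53.9 + 161.4, i.e. 107.5 < GI < 215.3.
From triangle HGI: 72.9 < GI < 158.1.
Both must hold, so GI lies in the intersection.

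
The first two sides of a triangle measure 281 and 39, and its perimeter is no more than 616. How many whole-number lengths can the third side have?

54

Triangle inequality: 242 < x < 320. Perimeter ≤ 616 gives x ≤ 616 − 281 − 39 = 296.
So 242 < x ≤ 296; integers 243 through 296: 54 values.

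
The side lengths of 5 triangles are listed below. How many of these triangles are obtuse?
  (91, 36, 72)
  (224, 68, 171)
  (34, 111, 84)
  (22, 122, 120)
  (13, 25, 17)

(91,36,72): 36²+72² = 6480 < 8281 = 91² → obtuse
(224,68,171): 68²+171² = 33865 < 50176 = 224² → obtuse
(34,111,84): 34²+84² = 8212 < 12321 = 111² → obtuse
(22,122,120): 22²+120² = 14884 = 122² → right
(13,25,17): 13²+17² = 458 < 625 = 25² → obtuse
4 of the 5 are obtuse.

4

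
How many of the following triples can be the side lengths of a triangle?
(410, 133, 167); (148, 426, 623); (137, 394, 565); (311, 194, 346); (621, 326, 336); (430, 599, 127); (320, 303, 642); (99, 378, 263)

2

(133,167,410): 133+167 ≤ 410 → not valid
(148,426,623): 148+426 ≤ 623 → not valid
(137,394,565): 137+394 ≤ 565 → not valid
(194,311,346): 194+311 > 346 → valid
(326,336,621): 326+336 > 621 → valid
(127,430,599): 127+430 ≤ 599 → not valid
(303,320,642): 303+320 ≤ 642 → not valid
(99,263,378): 99+263 ≤ 378 → not valid
2 of the 8 triples form a triangle.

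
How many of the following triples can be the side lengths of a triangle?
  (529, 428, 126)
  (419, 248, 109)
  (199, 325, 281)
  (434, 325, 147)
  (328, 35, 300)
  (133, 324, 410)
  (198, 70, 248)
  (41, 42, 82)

(126,428,529): 126+428 > 529 → valid
(109,248,419): 109+248 ≤ 419 → not valid
(199,281,325): 199+281 > 325 → valid
(147,325,434): 147+325 > 434 → valid
(35,300,328): 35+300 > 328 → valid
(133,324,410): 133+324 > 410 → valid
(70,198,248): 70+198 > 248 → valid
(41,42,82): 41+42 > 82 → valid
7 of the 8 triples form a triangle.

7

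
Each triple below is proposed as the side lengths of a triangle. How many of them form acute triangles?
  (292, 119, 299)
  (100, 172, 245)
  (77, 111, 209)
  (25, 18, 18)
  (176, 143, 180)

3

(292,119,299): 119²+292² = 99425 > 89401 = 299² → acute
(100,172,245): 100²+172² = 39584 < 60025 = 245² → obtuse
(77,111,209): 77+111 ≤ 209, not a triangle
(25,18,18): 18²+18² = 648 > 625 = 25² → acute
(176,143,180): 143²+176² = 51425 > 32400 = 180² → acute
3 of the 5 are acute.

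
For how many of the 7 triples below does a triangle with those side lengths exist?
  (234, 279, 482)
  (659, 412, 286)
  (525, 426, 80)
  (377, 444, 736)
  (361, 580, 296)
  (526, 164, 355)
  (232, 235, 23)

(234,279,482): 234+279 > 482 → valid
(286,412,659): 286+412 > 659 → valid
(80,426,525): 80+426 ≤ 525 → not valid
(377,444,736): 377+444 > 736 → valid
(296,361,580): 296+361 > 580 → valid
(164,355,526): 164+355 ≤ 526 → not valid
(23,232,235): 23+232 > 235 → valid
5 of the 7 triples form a triangle.

5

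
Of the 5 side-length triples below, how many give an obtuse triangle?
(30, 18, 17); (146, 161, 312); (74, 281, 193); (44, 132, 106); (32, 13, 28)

(30,18,17): 17²+18² = 613 < 900 = 30² → obtuse
(146,161,312): 146+161 ≤ 312, not a triangle
(74,281,193): 74+193 ≤ 281, not a triangle
(44,132,106): 44²+106² = 13172 < 17424 = 132² → obtuse
(32,13,28): 13²+28² = 953 < 1024 = 32² → obtuse
3 of the 5 are obtuse.

3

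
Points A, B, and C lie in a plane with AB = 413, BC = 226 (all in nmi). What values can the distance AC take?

187 ≤ AC ≤ 639 nmi

By the triangle inequality, |413 − 226| ≤ AC ≤ 413 + 226.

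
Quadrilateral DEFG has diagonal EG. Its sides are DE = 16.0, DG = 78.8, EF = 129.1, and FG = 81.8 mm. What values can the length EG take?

62.8 < EG < 94.8

From triangle DEG: |16.0 − 78.8| < EG < 16.0 + 78.8, i.e. 62.8 < EG < 94.8.
From triangle FEG: 47.3 < EG < 210.9.
Both must hold, so EG lies in the intersection.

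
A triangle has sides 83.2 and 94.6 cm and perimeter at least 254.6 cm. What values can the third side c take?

76.8 ≤ c < 177.8

Triangle inequality alone gives 11.4 < c < 177.8.
The perimeter condition gives c ≥ 254.6 − 83.2 − 94.6 = 76.8.
Intersecting the two: 76.8 ≤ c < 177.8.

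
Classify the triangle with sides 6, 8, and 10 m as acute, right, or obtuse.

Compare the square of the longest side to the sum of squares of the other two: 6² + 8² = 100 = 10².

right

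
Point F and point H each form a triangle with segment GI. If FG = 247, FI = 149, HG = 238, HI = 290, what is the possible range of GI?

From triangle FGI: |247 − 149| < GI < 247 + 149, i.e. 98 < GI < 396.
From triangle HGI: 52 < GI < 528.
Both must hold, so GI lies in the intersection.

98 < GI < 396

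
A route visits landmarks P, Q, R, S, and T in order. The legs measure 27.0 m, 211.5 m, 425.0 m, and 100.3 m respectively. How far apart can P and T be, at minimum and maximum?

86.2 ≤ PT ≤ 763.8 m

The maximum is all hops collinear in one direction: 27.0 + 211.5 + 425.0 + 100.3 = 763.8.
The longest hop is 425.0; the others sum to 338.8. Folding the others back against it leaves at least 425.0 − 338.8 = 86.2.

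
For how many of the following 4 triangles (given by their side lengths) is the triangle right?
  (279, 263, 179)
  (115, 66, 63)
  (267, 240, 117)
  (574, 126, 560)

2

(279,263,179): 179²+263² = 101210 > 77841 = 279² → acute
(115,66,63): 63²+66² = 8325 < 13225 = 115² → obtuse
(267,240,117): 117²+240² = 71289 = 267² → right
(574,126,560): 126²+560² = 329476 = 574² → right
2 of the 4 are right.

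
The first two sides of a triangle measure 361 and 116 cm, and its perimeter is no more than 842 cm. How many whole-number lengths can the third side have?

Triangle inequality: 245 < x < 477. Perimeter ≤ 842 gives x ≤ 842 − 361 − 116 = 365.
So 245 < x ≤ 365; integers 246 through 365: 120 values.

120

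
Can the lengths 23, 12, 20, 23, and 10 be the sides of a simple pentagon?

Yes

A pentagon exists iff every side is shorter than the sum of the others — equivalently, the longest side is less than the sum of the rest.
Longest side 23 < 65 (sum of the remaining 4), so yes.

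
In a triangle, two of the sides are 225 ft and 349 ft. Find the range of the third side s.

By the triangle inequality, s must be less than 225 + 349 = 574 and greater than |225 − 349| = 124.

124 < s < 574 (ft)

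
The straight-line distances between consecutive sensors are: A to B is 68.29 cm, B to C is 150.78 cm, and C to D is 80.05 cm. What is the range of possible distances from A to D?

The maximum is all hops collinear in one direction: 68.29 + 150.78 + 80.05 = 299.12.
The longest hop is 150.78; the others sum to 148.34. Folding the others back against it leaves at least 150.78 − 148.34 = 2.44.

2.44 ≤ AD ≤ 299.12 cm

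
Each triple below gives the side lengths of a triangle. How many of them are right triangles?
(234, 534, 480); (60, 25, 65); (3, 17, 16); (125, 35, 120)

(234,534,480): 234²+480² = 285156 = 534² → right
(60,25,65): 25²+60² = 4225 = 65² → right
(3,17,16): 3²+16² = 265 < 289 = 17² → obtuse
(125,35,120): 35²+120² = 15625 = 125² → right
3 of the 4 are right.

3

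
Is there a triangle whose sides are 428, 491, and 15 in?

The longest side is 491, but the other two sum to only 443.
443 < 491, so the triangle inequality fails.

No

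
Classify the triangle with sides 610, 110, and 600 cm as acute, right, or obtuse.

Compare the square of the longest side to the sum of squares of the other two: 110² + 600² = 372100 = 610².

right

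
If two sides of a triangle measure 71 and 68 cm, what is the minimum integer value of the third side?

The third side must be strictly greater than |71 − 68| = 3.
The smallest integer above 3 is 4.

4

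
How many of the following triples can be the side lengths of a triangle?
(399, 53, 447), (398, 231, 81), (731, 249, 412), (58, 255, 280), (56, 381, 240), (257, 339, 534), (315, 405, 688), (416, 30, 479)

4

(53,399,447): 53+399 > 447 → valid
(81,231,398): 81+231 ≤ 398 → not valid
(249,412,731): 249+412 ≤ 731 → not valid
(58,255,280): 58+255 > 280 → valid
(56,240,381): 56+240 ≤ 381 → not valid
(257,339,534): 257+339 > 534 → valid
(315,405,688): 315+405 > 688 → valid
(30,416,479): 30+416 ≤ 479 → not valid
4 of the 8 triples form a triangle.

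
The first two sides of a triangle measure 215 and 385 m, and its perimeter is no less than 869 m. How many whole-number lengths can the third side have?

Triangle inequality: 170 < x < 600. Perimeter ≥ 869 gives x ≥ 869 − 215 − 385 = 269.
So 269 ≤ x < 600; integers 269 through 599: 331 values.

331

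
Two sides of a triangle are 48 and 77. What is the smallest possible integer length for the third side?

The third side must be strictly greater than |48 − 77| = 29.
The smallest integer above 29 is 30.

30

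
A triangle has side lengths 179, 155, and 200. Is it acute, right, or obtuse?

acute

Compare the square of the longest side to the sum of squares of the other two: 155² + 179² = 56066 > 40000 = 200².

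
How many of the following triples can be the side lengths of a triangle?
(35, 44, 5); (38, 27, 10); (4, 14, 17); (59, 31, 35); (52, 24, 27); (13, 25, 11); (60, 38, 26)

(5,35,44): 5+35 ≤ 44 → not valid
(10,27,38): 10+27 ≤ 38 → not valid
(4,14,17): 4+14 > 17 → valid
(31,35,59): 31+35 > 59 → valid
(24,27,52): 24+27 ≤ 52 → not valid
(11,13,25): 11+13 ≤ 25 → not valid
(26,38,60): 26+38 > 60 → valid
3 of the 7 triples form a triangle.

3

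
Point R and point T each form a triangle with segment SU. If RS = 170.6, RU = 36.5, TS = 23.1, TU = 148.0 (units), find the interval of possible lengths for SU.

134.1 < SU < 171.1

From triangle RSU: |170.6 − 36.5| < SU < 170.6 + 36.5, i.e. 134.1 < SU < 207.1.
From triangle TSU: 124.9 < SU < 171.1.
Both must hold, so SU lies in the intersection.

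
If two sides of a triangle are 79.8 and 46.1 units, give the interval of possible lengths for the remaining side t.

By the triangle inequality, t must be less than 79.8 + 46.1 = 125.9 and greater than |79.8 − 46.1| = 33.7.

33.7 < t < 125.9 (units)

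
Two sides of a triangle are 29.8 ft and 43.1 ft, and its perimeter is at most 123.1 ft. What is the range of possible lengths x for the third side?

13.3 < x ≤ 50.2 ft

Triangle inequality alone gives 13.3 < x < 72.9.
The perimeter condition gives x ≤ 123.1 − 29.8 − 43.1 = 50.2.
Intersecting the two: 13.3 < x ≤ 50.2.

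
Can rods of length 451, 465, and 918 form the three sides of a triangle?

No

The longest side is 918, but the other two sum to only 916.
916 < 918, so the triangle inequality fails.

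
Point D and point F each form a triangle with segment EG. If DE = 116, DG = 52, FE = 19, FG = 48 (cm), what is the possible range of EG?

From triangle DEG: |116 − 52| < EG < 116 + 52, i.e. 64 < EG < 168.
From triangle FEG: 29 < EG < 67.
Both must hold, so EG lies in the intersection.

64 < EG < 67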